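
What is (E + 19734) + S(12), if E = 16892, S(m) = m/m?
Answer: 36627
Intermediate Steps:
S(m) = 1
(E + 19734) + S(12) = (16892 + 19734) + 1 = 36626 + 1 = 36627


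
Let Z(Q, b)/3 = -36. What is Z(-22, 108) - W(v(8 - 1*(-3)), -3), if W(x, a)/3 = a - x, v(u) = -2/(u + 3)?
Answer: -696/7 ≈ -99.429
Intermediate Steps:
Z(Q, b) = -108 (Z(Q, b) = 3*(-36) = -108)
v(u) = -2/(3 + u)
W(x, a) = -3*x + 3*a (W(x, a) = 3*(a - x) = -3*x + 3*a)
Z(-22, 108) - W(v(8 - 1*(-3)), -3) = -108 - (-(-6)/(3 + (8 - 1*(-3))) + 3*(-3)) = -108 - (-(-6)/(3 + (8 + 3)) - 9) = -108 - (-(-6)/(3 + 11) - 9) = -108 - (-(-6)/14 - 9) = -108 - (-3*(-⅐) - 9) = -108 - (3/7 - 9) = -108 - 1*(-60/7) = -108 + 60/7 = -696/7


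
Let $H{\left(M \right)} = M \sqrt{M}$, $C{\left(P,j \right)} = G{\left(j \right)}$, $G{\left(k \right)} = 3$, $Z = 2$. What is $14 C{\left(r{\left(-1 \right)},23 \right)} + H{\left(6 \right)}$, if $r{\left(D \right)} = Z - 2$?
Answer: $42 + 6 \sqrt{6} \approx 56.697$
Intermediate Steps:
$r{\left(D \right)} = 0$ ($r{\left(D \right)} = 2 - 2 = 0$)
$C{\left(P,j \right)} = 3$
$H{\left(M \right)} = M^{\frac{3}{2}}$
$14 C{\left(r{\left(-1 \right)},23 \right)} + H{\left(6 \right)} = 14 \cdot 3 + 6^{\frac{3}{2}} = 42 + 6 \sqrt{6}$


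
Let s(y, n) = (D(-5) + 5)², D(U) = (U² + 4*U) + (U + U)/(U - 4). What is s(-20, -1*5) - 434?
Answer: -25154/81 ≈ -310.54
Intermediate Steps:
D(U) = U² + 4*U + 2*U/(-4 + U) (D(U) = (U² + 4*U) + (2*U)/(-4 + U) = (U² + 4*U) + 2*U/(-4 + U) = U² + 4*U + 2*U/(-4 + U))
s(y, n) = 10000/81 (s(y, n) = (-5*(-14 + (-5)²)/(-4 - 5) + 5)² = (-5*(-14 + 25)/(-9) + 5)² = (-5*(-⅑)*11 + 5)² = (55/9 + 5)² = (100/9)² = 10000/81)
s(-20, -1*5) - 434 = 10000/81 - 434 = -25154/81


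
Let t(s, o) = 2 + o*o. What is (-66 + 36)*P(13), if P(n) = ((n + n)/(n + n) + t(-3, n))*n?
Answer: -67080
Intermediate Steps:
t(s, o) = 2 + o²
P(n) = n*(3 + n²) (P(n) = ((n + n)/(n + n) + (2 + n²))*n = ((2*n)/((2*n)) + (2 + n²))*n = ((2*n)*(1/(2*n)) + (2 + n²))*n = (1 + (2 + n²))*n = (3 + n²)*n = n*(3 + n²))
(-66 + 36)*P(13) = (-66 + 36)*(13*(3 + 13²)) = -390*(3 + 169) = -390*172 = -30*2236 = -67080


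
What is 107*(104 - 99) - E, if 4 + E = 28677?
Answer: -28138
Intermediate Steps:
E = 28673 (E = -4 + 28677 = 28673)
107*(104 - 99) - E = 107*(104 - 99) - 1*28673 = 107*5 - 28673 = 535 - 28673 = -28138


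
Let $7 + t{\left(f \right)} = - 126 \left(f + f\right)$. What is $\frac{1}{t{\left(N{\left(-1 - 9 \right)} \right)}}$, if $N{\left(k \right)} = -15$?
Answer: $\frac{1}{3773} \approx 0.00026504$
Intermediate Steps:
$t{\left(f \right)} = -7 - 252 f$ ($t{\left(f \right)} = -7 - 126 \left(f + f\right) = -7 - 126 \cdot 2 f = -7 - 252 f$)
$\frac{1}{t{\left(N{\left(-1 - 9 \right)} \right)}} = \frac{1}{-7 - -3780} = \frac{1}{-7 + 3780} = \frac{1}{3773}$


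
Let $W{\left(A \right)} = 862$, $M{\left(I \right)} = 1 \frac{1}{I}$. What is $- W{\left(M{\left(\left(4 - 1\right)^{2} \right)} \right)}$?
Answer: $-862$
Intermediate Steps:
$M{\left(I \right)} = \frac{1}{I}$
$- W{\left(M{\left(\left(4 - 1\right)^{2} \right)} \right)} = \left(-1\right) 862 = -862$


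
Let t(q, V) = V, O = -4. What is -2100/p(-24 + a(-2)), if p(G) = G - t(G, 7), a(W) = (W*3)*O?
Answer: 300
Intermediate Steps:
a(W) = -12*W (a(W) = (W*3)*(-4) = (3*W)*(-4) = -12*W)
p(G) = -7 + G (p(G) = G - 1*7 = G - 7 = -7 + G)
-2100/p(-24 + a(-2)) = -2100/(-7 + (-24 - 12*(-2))) = -2100/(-7 + (-24 + 24)) = -2100/(-7 + 0) = -2100/(-7) = -2100*(-⅐) = 300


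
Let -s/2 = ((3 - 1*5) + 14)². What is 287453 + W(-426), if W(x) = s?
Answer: 287165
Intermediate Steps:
s = -288 (s = -2*((3 - 1*5) + 14)² = -2*((3 - 5) + 14)² = -2*(-2 + 14)² = -2*12² = -2*144 = -288)
W(x) = -288
287453 + W(-426) = 287453 - 288 = 287165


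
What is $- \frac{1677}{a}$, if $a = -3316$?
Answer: $\frac{1677}{3316} \approx 0.50573$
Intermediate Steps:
$- \frac{1677}{a} = - \frac{1677}{-3316} = \left(-1677\right) \left(- \frac{1}{3316}\right) = \frac{1677}{3316}$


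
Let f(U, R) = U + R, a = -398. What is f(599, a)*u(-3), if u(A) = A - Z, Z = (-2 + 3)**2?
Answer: -804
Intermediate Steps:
f(U, R) = R + U
Z = 1 (Z = 1**2 = 1)
u(A) = -1 + A (u(A) = A - 1*1 = A - 1 = -1 + A)
f(599, a)*u(-3) = (-398 + 599)*(-1 - 3) = 201*(-4) = -804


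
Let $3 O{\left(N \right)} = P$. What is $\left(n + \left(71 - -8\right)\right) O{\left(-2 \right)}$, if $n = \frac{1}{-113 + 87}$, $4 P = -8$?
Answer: $- \frac{2053}{39} \approx -52.641$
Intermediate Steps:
$P = -2$ ($P = \frac{1}{4} \left(-8\right) = -2$)
$O{\left(N \right)} = - \frac{2}{3}$ ($O{\left(N \right)} = \frac{1}{3} \left(-2\right) = - \frac{2}{3}$)
$n = - \frac{1}{26}$ ($n = \frac{1}{-26} = - \frac{1}{26} \approx -0.038462$)
$\left(n + \left(71 - -8\right)\right) O{\left(-2 \right)} = \left(- \frac{1}{26} + \left(71 - -8\right)\right) \left(- \frac{2}{3}\right) = \left(- \frac{1}{26} + \left(71 + 8\right)\right) \left(- \frac{2}{3}\right) = \left(- \frac{1}{26} + 79\right) \left(- \frac{2}{3}\right) = \frac{2053}{26} \left(- \frac{2}{3}\right) = - \frac{2053}{39}$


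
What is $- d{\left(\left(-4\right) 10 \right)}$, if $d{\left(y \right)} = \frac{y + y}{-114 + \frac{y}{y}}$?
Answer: $- \frac{80}{113} \approx -0.70796$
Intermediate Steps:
$d{\left(y \right)} = - \frac{2 y}{113}$ ($d{\left(y \right)} = \frac{2 y}{-114 + 1} = \frac{2 y}{-113} = 2 y \left(- \frac{1}{113}\right) = - \frac{2 y}{113}$)
$- d{\left(\left(-4\right) 10 \right)} = - \frac{\left(-2\right) \left(\left(-4\right) 10\right)}{113} = - \frac{\left(-2\right) \left(-40\right)}{113} = \left(-1\right) \frac{80}{113} = - \frac{80}{113}$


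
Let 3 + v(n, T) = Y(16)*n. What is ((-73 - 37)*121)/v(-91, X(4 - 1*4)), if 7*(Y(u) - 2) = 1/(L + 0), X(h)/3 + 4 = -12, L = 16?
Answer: 212960/2973 ≈ 71.631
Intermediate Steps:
X(h) = -48 (X(h) = -12 + 3*(-12) = -12 - 36 = -48)
Y(u) = 225/112 (Y(u) = 2 + 1/(7*(16 + 0)) = 2 + (1/7)/16 = 2 + (1/7)*(1/16) = 2 + 1/112 = 225/112)
v(n, T) = -3 + 225*n/112
((-73 - 37)*121)/v(-91, X(4 - 1*4)) = ((-73 - 37)*121)/(-3 + (225/112)*(-91)) = (-110*121)/(-3 - 2925/16) = -13310/(-2973/16) = -13310*(-16/2973) = 212960/2973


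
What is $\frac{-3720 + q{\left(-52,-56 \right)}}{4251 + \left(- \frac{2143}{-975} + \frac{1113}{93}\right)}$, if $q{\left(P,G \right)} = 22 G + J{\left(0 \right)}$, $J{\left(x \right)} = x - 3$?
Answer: $- \frac{149764875}{128914633} \approx -1.1617$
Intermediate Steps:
$J{\left(x \right)} = -3 + x$
$q{\left(P,G \right)} = -3 + 22 G$ ($q{\left(P,G \right)} = 22 G + \left(-3 + 0\right) = 22 G - 3 = -3 + 22 G$)
$\frac{-3720 + q{\left(-52,-56 \right)}}{4251 + \left(- \frac{2143}{-975} + \frac{1113}{93}\right)} = \frac{-3720 + \left(-3 + 22 \left(-56\right)\right)}{4251 + \left(- \frac{2143}{-975} + \frac{1113}{93}\right)} = \frac{-3720 - 1235}{4251 + \left(\left(-2143\right) \left(- \frac{1}{975}\right) + 1113 \cdot \frac{1}{93}\right)} = \frac{-3720 - 1235}{4251 + \left(\frac{2143}{975} + \frac{371}{31}\right)} = - \frac{4955}{4251 + \frac{428158}{30225}} = - \frac{4955}{\frac{128914633}{30225}} = \left(-4955\right) \frac{30225}{128914633} = - \frac{149764875}{128914633}$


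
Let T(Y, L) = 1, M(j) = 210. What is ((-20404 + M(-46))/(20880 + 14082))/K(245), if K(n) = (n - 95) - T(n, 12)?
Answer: -10097/2604669 ≈ -0.0038765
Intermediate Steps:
K(n) = -96 + n (K(n) = (n - 95) - 1*1 = (-95 + n) - 1 = -96 + n)
((-20404 + M(-46))/(20880 + 14082))/K(245) = ((-20404 + 210)/(20880 + 14082))/(-96 + 245) = -20194/34962/149 = -20194*1/34962*(1/149) = -10097/17481*1/149 = -10097/2604669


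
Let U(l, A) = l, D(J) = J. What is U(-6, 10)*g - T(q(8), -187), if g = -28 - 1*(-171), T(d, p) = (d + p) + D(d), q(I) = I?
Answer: -687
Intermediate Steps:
T(d, p) = p + 2*d (T(d, p) = (d + p) + d = p + 2*d)
g = 143 (g = -28 + 171 = 143)
U(-6, 10)*g - T(q(8), -187) = -6*143 - (-187 + 2*8) = -858 - (-187 + 16) = -858 - 1*(-171) = -858 + 171 = -687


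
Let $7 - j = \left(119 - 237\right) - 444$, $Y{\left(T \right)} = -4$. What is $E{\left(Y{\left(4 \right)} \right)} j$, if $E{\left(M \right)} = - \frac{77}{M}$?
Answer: $\frac{43813}{4} \approx 10953.0$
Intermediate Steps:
$j = 569$ ($j = 7 - \left(\left(119 - 237\right) - 444\right) = 7 - \left(-118 - 444\right) = 7 - -562 = 7 + 562 = 569$)
$E{\left(Y{\left(4 \right)} \right)} j = - \frac{77}{-4} \cdot 569 = \left(-77\right) \left(- \frac{1}{4}\right) 569 = \frac{77}{4} \cdot 569 = \frac{43813}{4}$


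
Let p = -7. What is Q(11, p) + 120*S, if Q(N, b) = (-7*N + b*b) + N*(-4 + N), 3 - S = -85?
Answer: 10609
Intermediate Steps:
S = 88 (S = 3 - 1*(-85) = 3 + 85 = 88)
Q(N, b) = b² - 7*N + N*(-4 + N) (Q(N, b) = (-7*N + b²) + N*(-4 + N) = (b² - 7*N) + N*(-4 + N) = b² - 7*N + N*(-4 + N))
Q(11, p) + 120*S = (11² + (-7)² - 11*11) + 120*88 = (121 + 49 - 121) + 10560 = 49 + 10560 = 10609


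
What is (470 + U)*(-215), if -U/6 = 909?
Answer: 1071560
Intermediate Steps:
U = -5454 (U = -6*909 = -5454)
(470 + U)*(-215) = (470 - 5454)*(-215) = -4984*(-215) = 1071560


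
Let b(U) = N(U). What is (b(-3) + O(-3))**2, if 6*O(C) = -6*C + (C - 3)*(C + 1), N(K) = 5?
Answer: 100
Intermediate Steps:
b(U) = 5
O(C) = -C + (1 + C)*(-3 + C)/6 (O(C) = (-6*C + (C - 3)*(C + 1))/6 = (-6*C + (-3 + C)*(1 + C))/6 = (-6*C + (1 + C)*(-3 + C))/6 = -C + (1 + C)*(-3 + C)/6)
(b(-3) + O(-3))**2 = (5 + (-1/2 - 4/3*(-3) + (1/6)*(-3)**2))**2 = (5 + (-1/2 + 4 + (1/6)*9))**2 = (5 + (-1/2 + 4 + 3/2))**2 = (5 + 5)**2 = 10**2 = 100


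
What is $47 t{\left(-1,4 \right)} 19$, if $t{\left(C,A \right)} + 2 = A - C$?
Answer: $2679$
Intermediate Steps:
$t{\left(C,A \right)} = -2 + A - C$ ($t{\left(C,A \right)} = -2 + \left(A - C\right) = -2 + A - C$)
$47 t{\left(-1,4 \right)} 19 = 47 \left(-2 + 4 - -1\right) 19 = 47 \left(-2 + 4 + 1\right) 19 = 47 \cdot 3 \cdot 19 = 141 \cdot 19 = 2679$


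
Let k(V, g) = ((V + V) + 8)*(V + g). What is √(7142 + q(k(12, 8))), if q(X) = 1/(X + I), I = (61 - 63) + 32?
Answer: √3206044470/670 ≈ 84.510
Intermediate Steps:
k(V, g) = (8 + 2*V)*(V + g) (k(V, g) = (2*V + 8)*(V + g) = (8 + 2*V)*(V + g))
I = 30 (I = -2 + 32 = 30)
q(X) = 1/(30 + X) (q(X) = 1/(X + 30) = 1/(30 + X))
√(7142 + q(k(12, 8))) = √(7142 + 1/(30 + (2*12² + 8*12 + 8*8 + 2*12*8))) = √(7142 + 1/(30 + (2*144 + 96 + 64 + 192))) = √(7142 + 1/(30 + (288 + 96 + 64 + 192))) = √(7142 + 1/(30 + 640)) = √(7142 + 1/670) = √(4785141/670) = √3206044470/670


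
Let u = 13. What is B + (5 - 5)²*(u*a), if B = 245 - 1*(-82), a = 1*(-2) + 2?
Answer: 327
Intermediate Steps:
a = 0 (a = -2 + 2 = 0)
B = 327 (B = 245 + 82 = 327)
B + (5 - 5)²*(u*a) = 327 + (5 - 5)²*(13*0) = 327 + 0²*0 = 327 + 0*0 = 327 + 0 = 327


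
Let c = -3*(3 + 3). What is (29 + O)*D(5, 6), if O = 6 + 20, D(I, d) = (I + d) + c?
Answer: -385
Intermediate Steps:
c = -18 (c = -3*6 = -18)
D(I, d) = -18 + I + d (D(I, d) = (I + d) - 18 = -18 + I + d)
O = 26
(29 + O)*D(5, 6) = (29 + 26)*(-18 + 5 + 6) = 55*(-7) = -385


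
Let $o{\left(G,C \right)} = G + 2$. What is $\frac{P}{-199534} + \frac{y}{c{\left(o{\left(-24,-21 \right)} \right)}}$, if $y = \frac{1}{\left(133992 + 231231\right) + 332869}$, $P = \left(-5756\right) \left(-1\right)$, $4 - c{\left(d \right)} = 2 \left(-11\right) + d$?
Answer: $- \frac{96437121481}{3343034139072} \approx -0.028847$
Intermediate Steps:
$o{\left(G,C \right)} = 2 + G$
$c{\left(d \right)} = 26 - d$ ($c{\left(d \right)} = 4 - \left(2 \left(-11\right) + d\right) = 4 - \left(-22 + d\right) = 26 - d$)
$P = 5756$
$y = \frac{1}{698092}$ ($y = \frac{1}{365223 + 332869} = \frac{1}{698092} \approx 1.4325 \cdot 10^{-6}$)
$\frac{P}{-199534} + \frac{y}{c{\left(o{\left(-24,-21 \right)} \right)}} = \frac{5756}{-199534} + \frac{1}{698092 \left(26 - \left(2 - 24\right)\right)} = 5756 \left(- \frac{1}{199534}\right) + \frac{1}{698092 \left(26 - -22\right)} = - \frac{2878}{99767} + \frac{1}{698092 \left(26 + 22\right)} = - \frac{2878}{99767} + \frac{1}{698092 \cdot 48} = - \frac{2878}{99767} + \frac{1}{698092} \cdot \frac{1}{48} = - \frac{2878}{99767} + \frac{1}{33508416} = - \frac{96437121481}{3343034139072}$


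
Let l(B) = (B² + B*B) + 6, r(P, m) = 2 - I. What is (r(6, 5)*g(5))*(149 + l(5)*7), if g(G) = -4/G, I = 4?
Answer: 4328/5 ≈ 865.60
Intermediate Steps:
r(P, m) = -2 (r(P, m) = 2 - 1*4 = 2 - 4 = -2)
l(B) = 6 + 2*B² (l(B) = (B² + B²) + 6 = 2*B² + 6 = 6 + 2*B²)
(r(6, 5)*g(5))*(149 + l(5)*7) = (-(-8)/5)*(149 + (6 + 2*5²)*7) = (-(-8)/5)*(149 + (6 + 2*25)*7) = (-2*(-⅘))*(149 + (6 + 50)*7) = 8*(149 + 56*7)/5 = 8*(149 + 392)/5 = (8/5)*541 = 4328/5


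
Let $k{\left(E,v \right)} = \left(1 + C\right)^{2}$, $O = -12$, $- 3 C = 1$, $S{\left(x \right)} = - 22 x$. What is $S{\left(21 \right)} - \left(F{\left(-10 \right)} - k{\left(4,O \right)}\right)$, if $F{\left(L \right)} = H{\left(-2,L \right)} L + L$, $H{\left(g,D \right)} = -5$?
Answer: $- \frac{4514}{9} \approx -501.56$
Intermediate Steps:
$C = - \frac{1}{3}$ ($C = \left(- \frac{1}{3}\right) 1 = - \frac{1}{3} \approx -0.33333$)
$k{\left(E,v \right)} = \frac{4}{9}$ ($k{\left(E,v \right)} = \left(1 - \frac{1}{3}\right)^{2} = \left(\frac{2}{3}\right)^{2} = \frac{4}{9}$)
$F{\left(L \right)} = - 4 L$ ($F{\left(L \right)} = - 5 L + L = - 4 L$)
$S{\left(21 \right)} - \left(F{\left(-10 \right)} - k{\left(4,O \right)}\right) = \left(-22\right) 21 - \left(\left(-4\right) \left(-10\right) - \frac{4}{9}\right) = -462 - \left(40 - \frac{4}{9}\right) = -462 - \frac{356}{9} = - \frac{4514}{9}$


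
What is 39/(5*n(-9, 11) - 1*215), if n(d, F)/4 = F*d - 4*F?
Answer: -13/1025 ≈ -0.012683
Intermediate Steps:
n(d, F) = -16*F + 4*F*d (n(d, F) = 4*(F*d - 4*F) = 4*(-4*F + F*d) = -16*F + 4*F*d)
39/(5*n(-9, 11) - 1*215) = 39/(5*(4*11*(-4 - 9)) - 1*215) = 39/(5*(4*11*(-13)) - 215) = 39/(5*(-572) - 215) = 39/(-2860 - 215) = 39/(-3075) = -1/3075*39 = -13/1025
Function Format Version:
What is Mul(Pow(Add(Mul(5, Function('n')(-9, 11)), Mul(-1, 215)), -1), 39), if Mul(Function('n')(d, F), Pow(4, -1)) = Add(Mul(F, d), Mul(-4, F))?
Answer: Rational(-13, 1025) ≈ -0.012683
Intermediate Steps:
Function('n')(d, F) = Add(Mul(-16, F), Mul(4, F, d)) (Function('n')(d, F) = Mul(4, Add(Mul(F, d), Mul(-4, F))) = Mul(4, Add(Mul(-4, F), Mul(F, d))) = Add(Mul(-16, F), Mul(4, F, d)))
Mul(Pow(Add(Mul(5, Function('n')(-9, 11)), Mul(-1, 215)), -1), 39) = Mul(Pow(Add(Mul(5, Mul(4, 11, Add(-4, -9))), Mul(-1, 215)), -1), 39) = Mul(Pow(Add(Mul(5, Mul(4, 11, -13)), -215), -1), 39) = Mul(Pow(Add(Mul(5, -572), -215), -1), 39) = Mul(Pow(Add(-2860, -215), -1), 39) = Mul(Pow(-3075, -1), 39) = Mul(Rational(-1, 3075), 39) = Rational(-13, 1025)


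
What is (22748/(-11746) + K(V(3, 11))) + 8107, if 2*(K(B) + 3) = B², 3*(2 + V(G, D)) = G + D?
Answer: 428438698/52857 ≈ 8105.6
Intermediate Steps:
V(G, D) = -2 + D/3 + G/3 (V(G, D) = -2 + (G + D)/3 = -2 + (D + G)/3 = -2 + (D/3 + G/3) = -2 + D/3 + G/3)
K(B) = -3 + B²/2
(22748/(-11746) + K(V(3, 11))) + 8107 = (22748/(-11746) + (-3 + (-2 + (⅓)*11 + (⅓)*3)²/2)) + 8107 = (22748*(-1/11746) + (-3 + (-2 + 11/3 + 1)²/2)) + 8107 = (-11374/5873 + (-3 + (8/3)²/2)) + 8107 = (-11374/5873 + (-3 + (½)*(64/9))) + 8107 = (-11374/5873 + (-3 + 32/9)) + 8107 = (-11374/5873 + 5/9) + 8107 = -73001/52857 + 8107 = 428438698/52857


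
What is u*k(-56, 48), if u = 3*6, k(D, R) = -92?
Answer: -1656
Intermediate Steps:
u = 18
u*k(-56, 48) = 18*(-92) = -1656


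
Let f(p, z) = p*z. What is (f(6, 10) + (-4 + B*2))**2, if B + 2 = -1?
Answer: 2500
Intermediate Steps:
B = -3 (B = -2 - 1 = -3)
(f(6, 10) + (-4 + B*2))**2 = (6*10 + (-4 - 3*2))**2 = (60 + (-4 - 6))**2 = (60 - 10)**2 = 50**2 = 2500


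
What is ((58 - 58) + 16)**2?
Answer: 256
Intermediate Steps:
((58 - 58) + 16)**2 = (0 + 16)**2 = 16**2 = 256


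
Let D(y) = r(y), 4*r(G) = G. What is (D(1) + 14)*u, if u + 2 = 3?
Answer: 57/4 ≈ 14.250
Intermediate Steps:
u = 1 (u = -2 + 3 = 1)
r(G) = G/4
D(y) = y/4
(D(1) + 14)*u = ((1/4)*1 + 14)*1 = (1/4 + 14)*1 = (57/4)*1 = 57/4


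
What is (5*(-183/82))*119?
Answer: -108885/82 ≈ -1327.9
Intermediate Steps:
(5*(-183/82))*119 = -915/82*119 = -108885/82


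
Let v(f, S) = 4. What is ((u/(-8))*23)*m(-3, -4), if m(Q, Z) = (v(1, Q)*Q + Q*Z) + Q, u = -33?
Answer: -2277/8 ≈ -284.63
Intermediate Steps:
m(Q, Z) = 5*Q + Q*Z (m(Q, Z) = (4*Q + Q*Z) + Q = 5*Q + Q*Z)
((u/(-8))*23)*m(-3, -4) = (-33/(-8)*23)*(-3*(5 - 4)) = (-33*(-1/8)*23)*(-3*1) = ((33/8)*23)*(-3) = (759/8)*(-3) = -2277/8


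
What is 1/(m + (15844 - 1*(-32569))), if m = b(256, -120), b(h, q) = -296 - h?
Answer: 1/47861 ≈ 2.0894e-5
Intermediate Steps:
m = -552 (m = -296 - 1*256 = -296 - 256 = -552)
1/(m + (15844 - 1*(-32569))) = 1/(-552 + (15844 - 1*(-32569))) = 1/(-552 + (15844 + 32569)) = 1/(-552 + 48413) = 1/47861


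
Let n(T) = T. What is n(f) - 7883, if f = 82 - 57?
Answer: -7858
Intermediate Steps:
f = 25
n(f) - 7883 = 25 - 7883 = -7858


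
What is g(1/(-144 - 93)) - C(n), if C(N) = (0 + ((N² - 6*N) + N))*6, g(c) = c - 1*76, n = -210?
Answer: -64221313/237 ≈ -2.7098e+5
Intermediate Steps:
g(c) = -76 + c (g(c) = c - 76 = -76 + c)
C(N) = -30*N + 6*N² (C(N) = (0 + (N² - 5*N))*6 = (N² - 5*N)*6 = -30*N + 6*N²)
g(1/(-144 - 93)) - C(n) = (-76 + 1/(-144 - 93)) - 6*(-210)*(-5 - 210) = (-76 + 1/(-237)) - 6*(-210)*(-215) = (-76 - 1/237) - 1*270900 = -18013/237 - 270900 = -64221313/237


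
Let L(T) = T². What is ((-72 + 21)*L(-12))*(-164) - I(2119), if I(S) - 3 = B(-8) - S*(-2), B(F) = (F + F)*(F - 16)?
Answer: 1199791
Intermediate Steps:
B(F) = 2*F*(-16 + F) (B(F) = (2*F)*(-16 + F) = 2*F*(-16 + F))
I(S) = 387 + 2*S (I(S) = 3 + (2*(-8)*(-16 - 8) - S*(-2)) = 3 + (2*(-8)*(-24) - (-2)*S) = 3 + (384 + 2*S) = 387 + 2*S)
((-72 + 21)*L(-12))*(-164) - I(2119) = ((-72 + 21)*(-12)²)*(-164) - (387 + 2*2119) = -51*144*(-164) - (387 + 4238) = -7344*(-164) - 1*4625 = 1204416 - 4625 = 1199791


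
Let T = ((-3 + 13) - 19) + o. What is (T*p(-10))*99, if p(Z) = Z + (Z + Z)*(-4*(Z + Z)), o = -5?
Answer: 2231460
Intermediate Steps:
p(Z) = Z - 16*Z² (p(Z) = Z + (2*Z)*(-8*Z) = Z - 16*Z²)
T = -14 (T = ((-3 + 13) - 19) - 5 = (10 - 19) - 5 = -9 - 5 = -14)
(T*p(-10))*99 = -(-140)*(1 - 16*(-10))*99 = -(-140)*(1 + 160)*99 = -(-140)*161*99 = -14*(-1610)*99 = 22540*99 = 2231460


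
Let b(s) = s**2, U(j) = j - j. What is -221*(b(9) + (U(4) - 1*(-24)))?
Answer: -23205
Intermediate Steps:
U(j) = 0
-221*(b(9) + (U(4) - 1*(-24))) = -221*(9**2 + (0 - 1*(-24))) = -221*(81 + (0 + 24)) = -221*(81 + 24) = -221*105 = -23205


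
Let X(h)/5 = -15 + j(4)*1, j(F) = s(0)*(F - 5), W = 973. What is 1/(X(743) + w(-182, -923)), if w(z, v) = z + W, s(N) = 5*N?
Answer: 1/716 ≈ 0.0013966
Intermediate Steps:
w(z, v) = 973 + z (w(z, v) = z + 973 = 973 + z)
j(F) = 0 (j(F) = (5*0)*(F - 5) = 0*(-5 + F) = 0)
X(h) = -75 (X(h) = 5*(-15 + 0*1) = 5*(-15 + 0) = 5*(-15) = -75)
1/(X(743) + w(-182, -923)) = 1/(-75 + (973 - 182)) = 1/(-75 + 791) = 1/716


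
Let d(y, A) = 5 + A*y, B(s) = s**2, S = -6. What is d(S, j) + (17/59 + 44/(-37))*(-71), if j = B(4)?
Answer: -58996/2183 ≈ -27.025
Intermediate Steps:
j = 16 (j = 4**2 = 16)
d(S, j) + (17/59 + 44/(-37))*(-71) = (5 + 16*(-6)) + (17/59 + 44/(-37))*(-71) = (5 - 96) + (17*(1/59) + 44*(-1/37))*(-71) = -91 + (17/59 - 44/37)*(-71) = -91 - 1967/2183*(-71) = -91 + 139657/2183 = -58996/2183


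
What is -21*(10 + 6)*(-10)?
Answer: 3360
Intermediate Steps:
-21*(10 + 6)*(-10) = -21*16*(-10) = -336*(-10) = 3360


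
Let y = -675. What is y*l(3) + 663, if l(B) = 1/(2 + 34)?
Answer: 2577/4 ≈ 644.25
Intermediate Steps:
l(B) = 1/36
y*l(3) + 663 = -675*1/36 + 663 = -75/4 + 663 = 2577/4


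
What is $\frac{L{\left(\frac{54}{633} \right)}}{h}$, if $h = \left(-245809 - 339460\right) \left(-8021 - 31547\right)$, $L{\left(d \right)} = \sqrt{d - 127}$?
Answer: $\frac{i \sqrt{5650369}}{4886321920112} \approx 4.8647 \cdot 10^{-10} i$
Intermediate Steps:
$L{\left(d \right)} = \sqrt{-127 + d}$
$h = 23157923792$ ($h = \left(-585269\right) \left(-39568\right) = 23157923792$)
$\frac{L{\left(\frac{54}{633} \right)}}{h} = \frac{\sqrt{-127 + \frac{54}{633}}}{23157923792} = \sqrt{-127 + 54 \cdot \frac{1}{633}} \cdot \frac{1}{23157923792} = \sqrt{-127 + \frac{18}{211}} \cdot \frac{1}{23157923792} = \sqrt{- \frac{26779}{211}} \cdot \frac{1}{23157923792} = \frac{i \sqrt{5650369}}{211} \cdot \frac{1}{23157923792} = \frac{i \sqrt{5650369}}{4886321920112}$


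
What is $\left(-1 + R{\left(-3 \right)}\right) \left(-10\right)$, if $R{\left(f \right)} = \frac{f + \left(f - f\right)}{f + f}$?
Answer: $5$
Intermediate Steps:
$R{\left(f \right)} = \frac{1}{2}$ ($R{\left(f \right)} = \frac{f + 0}{2 f} = f \frac{1}{2 f} = \frac{1}{2}$)
$\left(-1 + R{\left(-3 \right)}\right) \left(-10\right) = \left(-1 + \frac{1}{2}\right) \left(-10\right) = \left(- \frac{1}{2}\right) \left(-10\right) = 5$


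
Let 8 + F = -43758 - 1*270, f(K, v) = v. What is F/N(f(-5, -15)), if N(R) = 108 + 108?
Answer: -11009/54 ≈ -203.87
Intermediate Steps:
N(R) = 216
F = -44036 (F = -8 + (-43758 - 1*270) = -8 + (-43758 - 270) = -8 - 44028 = -44036)
F/N(f(-5, -15)) = -44036/216 = -44036*1/216 = -11009/54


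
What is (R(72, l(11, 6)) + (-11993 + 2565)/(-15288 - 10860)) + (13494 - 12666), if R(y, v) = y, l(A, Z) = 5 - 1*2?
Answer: 5885657/6537 ≈ 900.36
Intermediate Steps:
l(A, Z) = 3 (l(A, Z) = 5 - 2 = 3)
(R(72, l(11, 6)) + (-11993 + 2565)/(-15288 - 10860)) + (13494 - 12666) = (72 + (-11993 + 2565)/(-15288 - 10860)) + (13494 - 12666) = (72 - 9428/(-26148)) + 828 = (72 - 9428*(-1/26148)) + 828 = (72 + 2357/6537) + 828 = 473021/6537 + 828 = 5885657/6537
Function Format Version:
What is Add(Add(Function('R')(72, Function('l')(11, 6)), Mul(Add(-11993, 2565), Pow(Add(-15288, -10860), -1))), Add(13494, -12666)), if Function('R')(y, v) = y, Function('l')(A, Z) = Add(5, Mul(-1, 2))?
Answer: Rational(5885657, 6537) ≈ 900.36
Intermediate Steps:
Function('l')(A, Z) = 3 (Function('l')(A, Z) = Add(5, -2) = 3)
Add(Add(Function('R')(72, Function('l')(11, 6)), Mul(Add(-11993, 2565), Pow(Add(-15288, -10860), -1))), Add(13494, -12666)) = Add(Add(72, Mul(Add(-11993, 2565), Pow(Add(-15288, -10860), -1))), Add(13494, -12666)) = Add(Add(72, Mul(-9428, Pow(-26148, -1))), 828) = Add(Add(72, Mul(-9428, Rational(-1, 26148))), 828) = Add(Add(72, Rational(2357, 6537)), 828) = Add(Rational(473021, 6537), 828) = Rational(5885657, 6537)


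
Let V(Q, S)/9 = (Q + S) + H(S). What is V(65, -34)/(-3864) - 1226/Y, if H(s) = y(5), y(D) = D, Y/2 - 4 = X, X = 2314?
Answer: -64993/186599 ≈ -0.34830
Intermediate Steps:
Y = 4636 (Y = 8 + 2*2314 = 8 + 4628 = 4636)
H(s) = 5
V(Q, S) = 45 + 9*Q + 9*S (V(Q, S) = 9*((Q + S) + 5) = 9*(5 + Q + S) = 45 + 9*Q + 9*S)
V(65, -34)/(-3864) - 1226/Y = (45 + 9*65 + 9*(-34))/(-3864) - 1226/4636 = (45 + 585 - 306)*(-1/3864) - 1226*1/4636 = 324*(-1/3864) - 613/2318 = -27/322 - 613/2318 = -64993/186599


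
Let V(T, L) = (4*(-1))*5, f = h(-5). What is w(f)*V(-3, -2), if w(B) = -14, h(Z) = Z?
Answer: 280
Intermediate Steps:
f = -5
V(T, L) = -20 (V(T, L) = -4*5 = -20)
w(f)*V(-3, -2) = -14*(-20) = 280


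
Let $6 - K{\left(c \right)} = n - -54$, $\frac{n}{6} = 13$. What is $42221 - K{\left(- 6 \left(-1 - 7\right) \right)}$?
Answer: $42347$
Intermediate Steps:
$n = 78$ ($n = 6 \cdot 13 = 78$)
$K{\left(c \right)} = -126$ ($K{\left(c \right)} = 6 - \left(78 - -54\right) = 6 - \left(78 + 54\right) = 6 - 132 = -126$)
$42221 - K{\left(- 6 \left(-1 - 7\right) \right)} = 42221 - -126 = 42221 + 126 = 42347$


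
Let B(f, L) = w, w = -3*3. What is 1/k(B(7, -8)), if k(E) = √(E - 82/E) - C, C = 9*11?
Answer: -3/296 ≈ -0.010135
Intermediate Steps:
C = 99
w = -9
B(f, L) = -9
k(E) = -99 + √(E - 82/E) (k(E) = √(E - 82/E) - 1*99 = √(E - 82/E) - 99 = -99 + √(E - 82/E))
1/k(B(7, -8)) = 1/(-99 + √(-9 - 82/(-9))) = 1/(-99 + √(-9 - 82*(-⅑))) = 1/(-99 + √(-9 + 82/9)) = 1/(-99 + √(⅑)) = 1/(-99 + ⅓) = 1/(-296/3) = -3/296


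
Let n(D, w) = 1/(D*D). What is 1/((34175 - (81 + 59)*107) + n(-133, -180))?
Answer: 17689/339540356 ≈ 5.2097e-5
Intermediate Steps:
n(D, w) = D⁻² (n(D, w) = 1/(D²) = D⁻²)
1/((34175 - (81 + 59)*107) + n(-133, -180)) = 1/((34175 - (81 + 59)*107) + (-133)⁻²) = 1/((34175 - 140*107) + 1/17689) = 1/((34175 - 1*14980) + 1/17689) = 1/((34175 - 14980) + 1/17689) = 1/(19195 + 1/17689) = 1/(339540356/17689) = 17689/339540356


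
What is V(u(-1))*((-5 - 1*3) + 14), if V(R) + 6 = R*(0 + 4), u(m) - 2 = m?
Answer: -12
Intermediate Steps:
u(m) = 2 + m
V(R) = -6 + 4*R (V(R) = -6 + R*(0 + 4) = -6 + R*4 = -6 + 4*R)
V(u(-1))*((-5 - 1*3) + 14) = (-6 + 4*(2 - 1))*((-5 - 1*3) + 14) = (-6 + 4*1)*((-5 - 3) + 14) = (-6 + 4)*(-8 + 14) = -2*6 = -12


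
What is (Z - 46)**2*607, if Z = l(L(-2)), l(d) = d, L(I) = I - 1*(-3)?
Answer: 1229175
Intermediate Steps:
L(I) = 3 + I (L(I) = I + 3 = 3 + I)
Z = 1 (Z = 3 - 2 = 1)
(Z - 46)**2*607 = (1 - 46)**2*607 = (-45)**2*607 = 2025*607 = 1229175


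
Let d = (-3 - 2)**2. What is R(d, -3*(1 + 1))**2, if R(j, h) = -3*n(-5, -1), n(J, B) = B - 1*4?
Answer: 225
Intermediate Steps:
n(J, B) = -4 + B (n(J, B) = B - 4 = -4 + B)
d = 25 (d = (-5)**2 = 25)
R(j, h) = 15 (R(j, h) = -3*(-4 - 1) = -3*(-5) = 15)
R(d, -3*(1 + 1))**2 = 15**2 = 225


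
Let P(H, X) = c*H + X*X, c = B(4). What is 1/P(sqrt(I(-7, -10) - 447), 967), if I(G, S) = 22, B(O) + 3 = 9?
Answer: 935089/874391453221 - 30*I*sqrt(17)/874391453221 ≈ 1.0694e-6 - 1.4146e-10*I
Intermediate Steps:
B(O) = 6 (B(O) = -3 + 9 = 6)
c = 6
P(H, X) = X**2 + 6*H (P(H, X) = 6*H + X*X = 6*H + X**2 = X**2 + 6*H)
1/P(sqrt(I(-7, -10) - 447), 967) = 1/(967**2 + 6*sqrt(22 - 447)) = 1/(935089 + 6*sqrt(-425)) = 1/(935089 + 6*(5*I*sqrt(17))) = 1/(935089 + 30*I*sqrt(17))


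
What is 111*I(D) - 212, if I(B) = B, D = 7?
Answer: 565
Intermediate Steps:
111*I(D) - 212 = 111*7 - 212 = 777 - 212 = 565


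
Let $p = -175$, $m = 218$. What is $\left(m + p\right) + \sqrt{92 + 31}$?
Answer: $43 + \sqrt{123} \approx 54.091$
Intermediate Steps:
$\left(m + p\right) + \sqrt{92 + 31} = \left(218 - 175\right) + \sqrt{92 + 31} = 43 + \sqrt{123}$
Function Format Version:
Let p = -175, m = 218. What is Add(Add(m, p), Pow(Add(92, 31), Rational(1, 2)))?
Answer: Add(43, Pow(123, Rational(1, 2))) ≈ 54.091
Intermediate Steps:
Add(Add(m, p), Pow(Add(92, 31), Rational(1, 2))) = Add(Add(218, -175), Pow(Add(92, 31), Rational(1, 2))) = Add(43, Pow(123, Rational(1, 2)))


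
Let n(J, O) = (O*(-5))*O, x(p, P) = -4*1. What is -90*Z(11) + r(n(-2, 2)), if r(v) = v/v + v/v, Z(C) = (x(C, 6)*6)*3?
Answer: 6482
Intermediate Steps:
x(p, P) = -4
n(J, O) = -5*O² (n(J, O) = (-5*O)*O = -5*O²)
Z(C) = -72 (Z(C) = -4*6*3 = -24*3 = -72)
r(v) = 2 (r(v) = 1 + 1 = 2)
-90*Z(11) + r(n(-2, 2)) = -90*(-72) + 2 = 6480 + 2 = 6482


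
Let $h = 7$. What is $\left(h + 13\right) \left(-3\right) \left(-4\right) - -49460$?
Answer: $49700$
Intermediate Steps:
$\left(h + 13\right) \left(-3\right) \left(-4\right) - -49460 = \left(7 + 13\right) \left(-3\right) \left(-4\right) - -49460 = 20 \left(-3\right) \left(-4\right) + 49460 = \left(-60\right) \left(-4\right) + 49460 = 240 + 49460 = 49700$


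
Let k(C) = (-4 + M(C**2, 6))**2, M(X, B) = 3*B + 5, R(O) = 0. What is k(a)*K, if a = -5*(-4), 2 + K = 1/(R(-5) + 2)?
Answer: -1083/2 ≈ -541.50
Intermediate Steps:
K = -3/2 (K = -2 + 1/(0 + 2) = -2 + 1/2 = -3/2 ≈ -1.5000)
a = 20
M(X, B) = 5 + 3*B
k(C) = 361 (k(C) = (-4 + (5 + 3*6))**2 = (-4 + (5 + 18))**2 = (-4 + 23)**2 = 19**2 = 361)
k(a)*K = 361*(-3/2) = -1083/2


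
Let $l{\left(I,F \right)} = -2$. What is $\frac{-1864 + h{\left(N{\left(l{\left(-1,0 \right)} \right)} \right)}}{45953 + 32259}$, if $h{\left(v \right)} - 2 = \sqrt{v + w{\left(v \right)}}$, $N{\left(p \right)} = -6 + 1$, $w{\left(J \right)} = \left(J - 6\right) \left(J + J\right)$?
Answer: $- \frac{931}{39106} + \frac{\sqrt{105}}{78212} \approx -0.023676$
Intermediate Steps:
$w{\left(J \right)} = 2 J \left(-6 + J\right)$ ($w{\left(J \right)} = \left(-6 + J\right) 2 J = 2 J \left(-6 + J\right)$)
$N{\left(p \right)} = -5$
$h{\left(v \right)} = 2 + \sqrt{v + 2 v \left(-6 + v\right)}$
$\frac{-1864 + h{\left(N{\left(l{\left(-1,0 \right)} \right)} \right)}}{45953 + 32259} = \frac{-1864 + \left(2 + \sqrt{- 5 \left(-11 + 2 \left(-5\right)\right)}\right)}{45953 + 32259} = \frac{-1864 + \left(2 + \sqrt{- 5 \left(-11 - 10\right)}\right)}{78212} = \left(-1864 + \left(2 + \sqrt{\left(-5\right) \left(-21\right)}\right)\right) \frac{1}{78212} = \left(-1864 + \left(2 + \sqrt{105}\right)\right) \frac{1}{78212} = \left(-1862 + \sqrt{105}\right) \frac{1}{78212} = - \frac{931}{39106} + \frac{\sqrt{105}}{78212}$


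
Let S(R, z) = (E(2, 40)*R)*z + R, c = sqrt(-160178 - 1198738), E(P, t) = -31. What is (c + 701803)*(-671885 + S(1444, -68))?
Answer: 1665737140333 + 4747022*I*sqrt(339729) ≈ 1.6657e+12 + 2.7669e+9*I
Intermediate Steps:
c = 2*I*sqrt(339729) (c = sqrt(-1358916) = 2*I*sqrt(339729) ≈ 1165.7*I)
S(R, z) = R - 31*R*z (S(R, z) = (-31*R)*z + R = -31*R*z + R = R - 31*R*z)
(c + 701803)*(-671885 + S(1444, -68)) = (2*I*sqrt(339729) + 701803)*(-671885 + 1444*(1 - 31*(-68))) = (701803 + 2*I*sqrt(339729))*(-671885 + 1444*(1 + 2108)) = (701803 + 2*I*sqrt(339729))*(-671885 + 1444*2109) = (701803 + 2*I*sqrt(339729))*(-671885 + 3045396) = (701803 + 2*I*sqrt(339729))*2373511 = 1665737140333 + 4747022*I*sqrt(339729)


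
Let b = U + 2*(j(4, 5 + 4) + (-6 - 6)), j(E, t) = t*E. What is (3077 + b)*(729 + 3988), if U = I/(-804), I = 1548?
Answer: 987013382/67 ≈ 1.4732e+7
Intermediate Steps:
j(E, t) = E*t
U = -129/67 (U = 1548/(-804) = 1548*(-1/804) = -129/67 ≈ -1.9254)
b = 3087/67 (b = -129/67 + 2*(4*(5 + 4) + (-6 - 6)) = -129/67 + 2*(4*9 - 12) = -129/67 + 2*(36 - 12) = -129/67 + 2*24 = -129/67 + 48 = 3087/67 ≈ 46.075)
(3077 + b)*(729 + 3988) = (3077 + 3087/67)*(729 + 3988) = (209246/67)*4717 = 987013382/67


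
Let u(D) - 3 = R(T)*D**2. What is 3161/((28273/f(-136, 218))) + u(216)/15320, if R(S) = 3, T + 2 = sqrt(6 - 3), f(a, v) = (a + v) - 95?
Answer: 3327855323/433142360 ≈ 7.6831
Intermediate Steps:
f(a, v) = -95 + a + v
T = -2 + sqrt(3) (T = -2 + sqrt(6 - 3) = -2 + sqrt(3) ≈ -0.26795)
u(D) = 3 + 3*D**2
3161/((28273/f(-136, 218))) + u(216)/15320 = 3161/((28273/(-95 - 136 + 218))) + (3 + 3*216**2)/15320 = 3161/((28273/(-13))) + (3 + 3*46656)*(1/15320) = 3161/((28273*(-1/13))) + (3 + 139968)*(1/15320) = 3161/(-28273/13) + 139971*(1/15320) = 3161*(-13/28273) + 139971/15320 = -41093/28273 + 139971/15320 = 3327855323/433142360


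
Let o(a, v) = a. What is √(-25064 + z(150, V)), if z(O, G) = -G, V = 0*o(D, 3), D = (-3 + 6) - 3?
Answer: 2*I*√6266 ≈ 158.32*I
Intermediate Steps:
D = 0 (D = 3 - 3 = 0)
V = 0 (V = 0*0 = 0)
√(-25064 + z(150, V)) = √(-25064 - 1*0) = √(-25064 + 0) = √(-25064) = 2*I*√6266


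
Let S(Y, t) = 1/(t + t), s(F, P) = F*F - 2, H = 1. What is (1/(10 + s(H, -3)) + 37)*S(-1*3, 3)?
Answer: 167/27 ≈ 6.1852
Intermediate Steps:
s(F, P) = -2 + F**2 (s(F, P) = F**2 - 2 = -2 + F**2)
S(Y, t) = 1/(2*t)
(1/(10 + s(H, -3)) + 37)*S(-1*3, 3) = (1/(10 + (-2 + 1**2)) + 37)*((1/2)/3) = (1/(10 + (-2 + 1)) + 37)*((1/2)*(1/3)) = (1/(10 - 1) + 37)*(1/6) = (1/9 + 37)*(1/6) = (334/9)*(1/6) = 167/27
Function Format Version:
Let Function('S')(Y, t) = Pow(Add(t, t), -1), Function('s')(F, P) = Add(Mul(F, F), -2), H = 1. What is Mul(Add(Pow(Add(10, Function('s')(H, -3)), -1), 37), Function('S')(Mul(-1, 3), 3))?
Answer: Rational(167, 27) ≈ 6.1852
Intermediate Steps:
Function('s')(F, P) = Add(-2, Pow(F, 2)) (Function('s')(F, P) = Add(Pow(F, 2), -2) = Add(-2, Pow(F, 2)))
Function('S')(Y, t) = Mul(Rational(1, 2), Pow(t, -1)) (Function('S')(Y, t) = Pow(Mul(2, t), -1) = Mul(Rational(1, 2), Pow(t, -1)))
Mul(Add(Pow(Add(10, Function('s')(H, -3)), -1), 37), Function('S')(Mul(-1, 3), 3)) = Mul(Add(Pow(Add(10, Add(-2, Pow(1, 2))), -1), 37), Mul(Rational(1, 2), Pow(3, -1))) = Mul(Add(Pow(Add(10, Add(-2, 1)), -1), 37), Mul(Rational(1, 2), Rational(1, 3))) = Mul(Add(Pow(Add(10, -1), -1), 37), Rational(1, 6)) = Mul(Add(Pow(9, -1), 37), Rational(1, 6)) = Mul(Add(Rational(1, 9), 37), Rational(1, 6)) = Mul(Rational(334, 9), Rational(1, 6)) = Rational(167, 27)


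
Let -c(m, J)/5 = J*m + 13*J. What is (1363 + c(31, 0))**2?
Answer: 1857769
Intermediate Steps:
c(m, J) = -65*J - 5*J*m (c(m, J) = -5*(J*m + 13*J) = -5*(13*J + J*m) = -65*J - 5*J*m)
(1363 + c(31, 0))**2 = (1363 - 5*0*(13 + 31))**2 = (1363 - 5*0*44)**2 = (1363 + 0)**2 = 1363**2 = 1857769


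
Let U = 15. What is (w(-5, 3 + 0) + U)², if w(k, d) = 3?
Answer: 324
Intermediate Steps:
(w(-5, 3 + 0) + U)² = (3 + 15)² = 18² = 324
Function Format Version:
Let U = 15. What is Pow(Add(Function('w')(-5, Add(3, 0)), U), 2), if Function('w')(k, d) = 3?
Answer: 324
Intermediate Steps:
Pow(Add(Function('w')(-5, Add(3, 0)), U), 2) = Pow(Add(3, 15), 2) = Pow(18, 2) = 324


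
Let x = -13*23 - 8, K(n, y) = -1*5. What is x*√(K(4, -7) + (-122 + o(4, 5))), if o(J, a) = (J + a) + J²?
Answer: -307*I*√102 ≈ -3100.5*I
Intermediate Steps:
K(n, y) = -5
x = -307 (x = -299 - 8 = -307)
o(J, a) = J + a + J²
x*√(K(4, -7) + (-122 + o(4, 5))) = -307*√(-5 + (-122 + (4 + 5 + 4²))) = -307*√(-5 + (-122 + (4 + 5 + 16))) = -307*√(-5 + (-122 + 25)) = -307*√(-5 - 97) = -307*I*√102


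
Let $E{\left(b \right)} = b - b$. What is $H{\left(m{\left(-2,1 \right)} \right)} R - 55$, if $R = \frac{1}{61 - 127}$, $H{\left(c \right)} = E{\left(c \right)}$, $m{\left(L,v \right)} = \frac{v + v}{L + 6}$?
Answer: $-55$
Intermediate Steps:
$m{\left(L,v \right)} = \frac{2 v}{6 + L}$
$E{\left(b \right)} = 0$
$H{\left(c \right)} = 0$
$R = - \frac{1}{66}$ ($R = \frac{1}{-66} = - \frac{1}{66} \approx -0.015152$)
$H{\left(m{\left(-2,1 \right)} \right)} R - 55 = 0 \left(- \frac{1}{66}\right) - 55 = 0 - 55 = -55$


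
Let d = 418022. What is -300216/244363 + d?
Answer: 14592687110/34909 ≈ 4.1802e+5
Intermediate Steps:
-300216/244363 + d = -300216/244363 + 418022 = -300216*1/244363 + 418022 = -42888/34909 + 418022 = 14592687110/34909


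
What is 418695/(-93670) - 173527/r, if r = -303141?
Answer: -22133869381/5679043494 ≈ -3.8975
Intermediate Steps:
418695/(-93670) - 173527/r = 418695/(-93670) - 173527/(-303141) = 418695*(-1/93670) - 173527*(-1/303141) = -83739/18734 + 173527/303141 = -22133869381/5679043494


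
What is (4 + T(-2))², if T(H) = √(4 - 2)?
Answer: (4 + √2)² ≈ 29.314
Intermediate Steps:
T(H) = √2
(4 + T(-2))² = (4 + √2)²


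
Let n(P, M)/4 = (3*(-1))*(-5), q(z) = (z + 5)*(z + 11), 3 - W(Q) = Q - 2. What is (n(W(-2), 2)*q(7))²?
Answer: 167961600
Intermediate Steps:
W(Q) = 5 - Q (W(Q) = 3 - (Q - 2) = 3 - (-2 + Q) = 3 + (2 - Q) = 5 - Q)
q(z) = (5 + z)*(11 + z)
n(P, M) = 60 (n(P, M) = 4*((3*(-1))*(-5)) = 4*(-3*(-5)) = 4*15 = 60)
(n(W(-2), 2)*q(7))² = (60*(55 + 7² + 16*7))² = (60*(55 + 49 + 112))² = (60*216)² = 12960² = 167961600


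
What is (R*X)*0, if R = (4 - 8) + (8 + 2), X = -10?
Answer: 0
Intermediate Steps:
R = 6 (R = -4 + 10 = 6)
(R*X)*0 = (6*(-10))*0 = -60*0 = 0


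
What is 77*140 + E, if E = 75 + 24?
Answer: 10879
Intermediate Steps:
E = 99
77*140 + E = 77*140 + 99 = 10780 + 99 = 10879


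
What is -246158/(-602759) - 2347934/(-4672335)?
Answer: 2565370988836/2816291972265 ≈ 0.91090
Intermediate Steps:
-246158/(-602759) - 2347934/(-4672335) = -246158*(-1/602759) - 2347934*(-1/4672335) = 246158/602759 + 2347934/4672335 = 2565370988836/2816291972265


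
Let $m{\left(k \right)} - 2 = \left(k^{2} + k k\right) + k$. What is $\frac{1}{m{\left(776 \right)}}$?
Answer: $\frac{1}{1205130} \approx 8.2979 \cdot 10^{-7}$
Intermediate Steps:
$m{\left(k \right)} = 2 + k + 2 k^{2}$ ($m{\left(k \right)} = 2 + \left(\left(k^{2} + k k\right) + k\right) = 2 + \left(\left(k^{2} + k^{2}\right) + k\right) = 2 + \left(2 k^{2} + k\right) = 2 + \left(k + 2 k^{2}\right) = 2 + k + 2 k^{2}$)
$\frac{1}{m{\left(776 \right)}} = \frac{1}{2 + 776 + 2 \cdot 776^{2}} = \frac{1}{2 + 776 + 2 \cdot 602176} = \frac{1}{2 + 776 + 1204352} = \frac{1}{1205130}$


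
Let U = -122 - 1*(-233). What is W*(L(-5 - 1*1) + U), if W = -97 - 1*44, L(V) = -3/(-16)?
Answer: -250839/16 ≈ -15677.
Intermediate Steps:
U = 111 (U = -122 + 233 = 111)
L(V) = 3/16 (L(V) = -3*(-1/16) = 3/16)
W = -141 (W = -97 - 44 = -141)
W*(L(-5 - 1*1) + U) = -141*(3/16 + 111) = -141*1779/16 = -250839/16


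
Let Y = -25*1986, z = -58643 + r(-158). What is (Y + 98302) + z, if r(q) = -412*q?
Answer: 55105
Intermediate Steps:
z = 6453 (z = -58643 - 412*(-158) = -58643 + 65096 = 6453)
Y = -49650
(Y + 98302) + z = (-49650 + 98302) + 6453 = 48652 + 6453 = 55105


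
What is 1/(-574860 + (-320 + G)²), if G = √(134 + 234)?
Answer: -118023/55680030916 + 160*√23/13920007729 ≈ -2.0645e-6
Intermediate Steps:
G = 4*√23 (G = √368 = 4*√23 ≈ 19.183)
1/(-574860 + (-320 + G)²) = 1/(-574860 + (-320 + 4*√23)²)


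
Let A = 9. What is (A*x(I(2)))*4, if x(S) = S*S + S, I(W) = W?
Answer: 216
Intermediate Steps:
x(S) = S + S**2 (x(S) = S**2 + S = S + S**2)
(A*x(I(2)))*4 = (9*(2*(1 + 2)))*4 = (9*(2*3))*4 = (9*6)*4 = 54*4 = 216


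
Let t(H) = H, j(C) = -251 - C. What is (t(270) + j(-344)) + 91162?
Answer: 91525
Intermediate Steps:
(t(270) + j(-344)) + 91162 = (270 + (-251 - 1*(-344))) + 91162 = (270 + (-251 + 344)) + 91162 = (270 + 93) + 91162 = 363 + 91162 = 91525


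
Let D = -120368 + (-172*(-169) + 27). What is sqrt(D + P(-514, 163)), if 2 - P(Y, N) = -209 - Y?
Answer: 2*I*sqrt(22894) ≈ 302.62*I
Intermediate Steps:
P(Y, N) = 211 + Y (P(Y, N) = 2 - (-209 - Y) = 2 + (209 + Y) = 211 + Y)
D = -91273 (D = -120368 + (29068 + 27) = -120368 + 29095 = -91273)
sqrt(D + P(-514, 163)) = sqrt(-91273 + (211 - 514)) = sqrt(-91273 - 303) = sqrt(-91576) = 2*I*sqrt(22894)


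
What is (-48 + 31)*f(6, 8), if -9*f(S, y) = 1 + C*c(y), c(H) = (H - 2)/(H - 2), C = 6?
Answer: 119/9 ≈ 13.222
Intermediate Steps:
c(H) = 1 (c(H) = (-2 + H)/(-2 + H) = 1)
f(S, y) = -7/9 (f(S, y) = -(1 + 6*1)/9 = -(1 + 6)/9 = -⅑*7 = -7/9)
(-48 + 31)*f(6, 8) = (-48 + 31)*(-7/9) = -17*(-7/9) = 119/9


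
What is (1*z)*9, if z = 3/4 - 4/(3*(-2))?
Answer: 51/4 ≈ 12.750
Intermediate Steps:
z = 17/12 (z = 3*(¼) - 4/(-6) = ¾ - 4*(-⅙) = ¾ + ⅔ = 17/12 ≈ 1.4167)
(1*z)*9 = (1*(17/12))*9 = (17/12)*9 = 51/4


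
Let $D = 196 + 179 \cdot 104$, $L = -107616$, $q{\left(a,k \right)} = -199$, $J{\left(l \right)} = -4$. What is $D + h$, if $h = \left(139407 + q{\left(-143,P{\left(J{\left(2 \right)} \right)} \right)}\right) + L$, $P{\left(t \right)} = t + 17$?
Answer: $50404$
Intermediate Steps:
$P{\left(t \right)} = 17 + t$
$D = 18812$ ($D = 196 + 18616 = 18812$)
$h = 31592$ ($h = \left(139407 - 199\right) - 107616 = 139208 - 107616 = 31592$)
$D + h = 18812 + 31592 = 50404$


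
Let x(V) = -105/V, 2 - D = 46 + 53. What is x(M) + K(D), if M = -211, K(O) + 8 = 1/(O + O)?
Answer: -307313/40934 ≈ -7.5075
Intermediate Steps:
D = -97 (D = 2 - (46 + 53) = 2 - 1*99 = 2 - 99 = -97)
K(O) = -8 + 1/(2*O) (K(O) = -8 + 1/(O + O) = -8 + 1/(2*O))
x(M) + K(D) = -105/(-211) + (-8 + (½)/(-97)) = -105*(-1/211) + (-8 + (½)*(-1/97)) = 105/211 + (-8 - 1/194) = 105/211 - 1553/194 = -307313/40934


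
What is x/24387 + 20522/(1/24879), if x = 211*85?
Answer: 12451193496241/24387 ≈ 5.1057e+8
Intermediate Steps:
x = 17935
x/24387 + 20522/(1/24879) = 17935/24387 + 20522/(1/24879) = 17935*(1/24387) + 20522/(1/24879) = 17935/24387 + 20522*24879 = 17935/24387 + 510566838 = 12451193496241/24387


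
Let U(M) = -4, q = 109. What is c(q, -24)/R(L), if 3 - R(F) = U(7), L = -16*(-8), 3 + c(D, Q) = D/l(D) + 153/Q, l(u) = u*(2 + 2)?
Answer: -73/56 ≈ -1.3036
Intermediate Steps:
l(u) = 4*u (l(u) = u*4 = 4*u)
c(D, Q) = -11/4 + 153/Q (c(D, Q) = -3 + (D/((4*D)) + 153/Q) = -3 + (D*(1/(4*D)) + 153/Q) = -3 + (1/4 + 153/Q) = -11/4 + 153/Q)
L = 128
R(F) = 7 (R(F) = 3 - 1*(-4) = 3 + 4 = 7)
c(q, -24)/R(L) = (-11/4 + 153/(-24))/7 = (-11/4 + 153*(-1/24))*(1/7) = (-11/4 - 51/8)*(1/7) = -73/8*1/7 = -73/56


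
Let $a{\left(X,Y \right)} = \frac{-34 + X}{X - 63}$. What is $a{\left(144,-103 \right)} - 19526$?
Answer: $- \frac{1581496}{81} \approx -19525.0$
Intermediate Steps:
$a{\left(X,Y \right)} = \frac{-34 + X}{-63 + X}$
$a{\left(144,-103 \right)} - 19526 = \frac{-34 + 144}{-63 + 144} - 19526 = \frac{1}{81} \cdot 110 - 19526 = \frac{110}{81} - 19526 = - \frac{1581496}{81}$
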